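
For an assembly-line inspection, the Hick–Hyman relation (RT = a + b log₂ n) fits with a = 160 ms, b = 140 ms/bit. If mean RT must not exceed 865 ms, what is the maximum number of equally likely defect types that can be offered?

Information budget: (865 − 160)/140 = 5.0357 bits, so n ≤ 2^5.0357 = 32.802 → at most 32.

32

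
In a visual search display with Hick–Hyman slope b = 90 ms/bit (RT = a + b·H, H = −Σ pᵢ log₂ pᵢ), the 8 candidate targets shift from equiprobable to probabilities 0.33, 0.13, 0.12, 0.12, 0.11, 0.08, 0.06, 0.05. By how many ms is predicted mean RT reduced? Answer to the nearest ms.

23 ms

Equiprobable entropy H₀ = log₂ 8 = 3.0000 bits.
Skewed entropy H = −Σ pᵢ log₂ pᵢ = 2.7460 bits.
ΔRT = b·(H₀ − H) = 90 × 0.2540 = 22.86 ms.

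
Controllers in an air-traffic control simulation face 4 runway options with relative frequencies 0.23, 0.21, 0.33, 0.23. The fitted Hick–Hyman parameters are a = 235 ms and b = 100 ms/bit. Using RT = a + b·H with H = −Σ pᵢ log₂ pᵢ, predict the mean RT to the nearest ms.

Entropy contributions −pᵢ log₂ pᵢ: 0.4877, 0.4728, 0.5278, 0.4877; sum H = 1.9760 bits.
RT = a + bH = 235 + 100·1.9760 = 432.60 ms.

433 ms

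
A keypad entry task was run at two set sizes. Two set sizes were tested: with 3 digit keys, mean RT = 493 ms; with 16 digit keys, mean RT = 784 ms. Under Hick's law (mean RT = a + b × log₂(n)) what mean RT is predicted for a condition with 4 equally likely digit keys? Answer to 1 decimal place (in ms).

RT is linear in log₂ n, so two points fix the line:
  b = (784 − 493) / (log₂ 16 − log₂ 3) = 291 / (4 − 1.5850) = 120.495 ms/bit
  a = 493 − 120.495 × 1.5850 = 302.020 ms
Then RT(4) = 302.020 + 120.495 × log₂ 4 = 302.020 + 120.495 × 2 ≈ 543.010 ms.

543.0 ms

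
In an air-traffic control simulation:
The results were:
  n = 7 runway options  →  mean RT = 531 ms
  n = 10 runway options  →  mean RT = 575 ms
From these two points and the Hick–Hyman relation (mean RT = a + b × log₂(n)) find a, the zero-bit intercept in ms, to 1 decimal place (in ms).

290.9 ms

The slope on a log₂ axis is (575 − 531) / (3.3219 − 2.8074) = 85.508 ms/bit.
a = RT₁ − b·log₂ n₁ = 531 − 85.508 × 2.8074 = 290.949 ms.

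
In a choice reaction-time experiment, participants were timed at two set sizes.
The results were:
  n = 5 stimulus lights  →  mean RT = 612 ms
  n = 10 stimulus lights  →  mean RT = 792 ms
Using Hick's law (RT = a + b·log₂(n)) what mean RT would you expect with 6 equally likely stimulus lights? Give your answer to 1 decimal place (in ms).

Solve the two-equation system in a and b:
  b = (792 − 612) / (log₂ 10 − log₂ 5) = 180 / (3.3219 − 2.3219) = 180.000 ms/bit
  a = 612 − 180.000 × 2.3219 = 194.053 ms
Then RT(6) = 194.053 + 180.000 × log₂ 6 = 194.053 + 180.000 × 2.5850 ≈ 659.346 ms.

659.3 ms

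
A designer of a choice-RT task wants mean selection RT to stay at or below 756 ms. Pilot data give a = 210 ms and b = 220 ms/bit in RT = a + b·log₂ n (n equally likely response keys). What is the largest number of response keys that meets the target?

Information budget: (756 − 210)/220 = 2.4818 bits, so n ≤ 2^2.4818 = 5.586 → at most 5.

5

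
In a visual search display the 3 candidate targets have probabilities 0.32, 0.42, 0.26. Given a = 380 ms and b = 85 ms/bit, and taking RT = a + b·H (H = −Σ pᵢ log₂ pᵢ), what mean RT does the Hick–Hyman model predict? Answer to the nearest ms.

512 ms

H = 0.32·log₂(1/0.32) + 0.42·log₂(1/0.42) + 0.26·log₂(1/0.26) = 1.5570 bits.
RT = 380 + 85 × 1.5570 = 512.34 ms.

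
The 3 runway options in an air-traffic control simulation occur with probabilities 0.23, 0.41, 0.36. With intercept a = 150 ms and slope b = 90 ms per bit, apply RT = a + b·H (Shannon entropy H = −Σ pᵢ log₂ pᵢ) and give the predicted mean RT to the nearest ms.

289 ms

H = 0.23·log₂(1/0.23) + 0.41·log₂(1/0.41) + 0.36·log₂(1/0.36) = 1.5457 bits.
RT = 150 + 90 × 1.5457 = 289.11 ms.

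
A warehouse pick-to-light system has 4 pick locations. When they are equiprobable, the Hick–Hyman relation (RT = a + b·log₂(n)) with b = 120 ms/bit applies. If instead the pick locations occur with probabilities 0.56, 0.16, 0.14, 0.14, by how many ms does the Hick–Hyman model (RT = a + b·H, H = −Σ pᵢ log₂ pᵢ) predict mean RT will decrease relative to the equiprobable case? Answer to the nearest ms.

Equiprobable entropy H₀ = log₂ 4 = 2.0000 bits.
Skewed entropy H = −Σ pᵢ log₂ pᵢ = 1.6857 bits.
ΔRT = b·(H₀ − H) = 120 × 0.3143 = 37.72 ms.

38 ms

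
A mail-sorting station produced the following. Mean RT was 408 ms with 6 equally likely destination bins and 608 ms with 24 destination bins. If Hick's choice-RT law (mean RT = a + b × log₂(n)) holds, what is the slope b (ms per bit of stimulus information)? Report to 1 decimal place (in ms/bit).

The slope on a log₂ axis is (608 − 408) / (4.5850 − 2.5850) = 100.000 ms/bit.

100.0 ms/bit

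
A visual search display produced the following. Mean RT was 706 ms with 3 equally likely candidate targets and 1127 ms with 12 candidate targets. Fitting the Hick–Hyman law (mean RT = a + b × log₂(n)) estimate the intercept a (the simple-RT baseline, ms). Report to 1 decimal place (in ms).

b = (RT₂ − RT₁)/(log₂ n₂ − log₂ n₁) = (1127 − 706)/(3.5850 − 1.5850) = 210.500 ms/bit.
a = RT₁ − b·log₂ n₁ = 706 − 210.500 × 1.5850 = 372.365 ms.

372.4 ms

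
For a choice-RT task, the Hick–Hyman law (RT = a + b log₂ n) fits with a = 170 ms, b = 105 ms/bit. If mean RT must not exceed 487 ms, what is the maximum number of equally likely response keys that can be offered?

Information budget: (487 − 170)/105 = 3.0190 bits, so n ≤ 2^3.0190 = 8.106 → at most 8.

8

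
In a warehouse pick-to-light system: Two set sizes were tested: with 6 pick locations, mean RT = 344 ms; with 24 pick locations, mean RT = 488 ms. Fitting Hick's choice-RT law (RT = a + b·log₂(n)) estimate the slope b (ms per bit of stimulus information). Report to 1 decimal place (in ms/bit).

72.0 ms/bit

The slope on a log₂ axis is (488 − 344) / (4.5850 − 2.5850) = 72.000 ms/bit.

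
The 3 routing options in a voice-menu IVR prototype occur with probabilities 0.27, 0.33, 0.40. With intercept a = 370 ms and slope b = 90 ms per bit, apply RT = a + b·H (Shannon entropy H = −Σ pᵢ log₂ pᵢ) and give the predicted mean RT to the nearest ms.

511 ms

H = 0.27·log₂(1/0.27) + 0.33·log₂(1/0.33) + 0.40·log₂(1/0.40) = 1.5666 bits.
RT = 370 + 90 × 1.5666 = 511.00 ms.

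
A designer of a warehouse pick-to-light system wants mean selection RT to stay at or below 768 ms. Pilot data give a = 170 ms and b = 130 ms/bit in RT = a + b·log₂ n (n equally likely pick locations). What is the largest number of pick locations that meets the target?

24

Information budget: (768 − 170)/130 = 4.6000 bits, so n ≤ 2^4.6000 = 24.251 → at most 24.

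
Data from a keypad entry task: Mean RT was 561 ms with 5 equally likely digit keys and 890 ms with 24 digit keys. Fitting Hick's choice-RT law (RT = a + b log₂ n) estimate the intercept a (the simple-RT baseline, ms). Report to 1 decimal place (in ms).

223.4 ms

Slope: b = (890 − 561) / (log₂ 24 − log₂ 5) = 329/2.2630 = 145.380 ms/bit.
a = RT₁ − b·log₂ n₁ = 561 − 145.380 × 2.3219 = 223.438 ms.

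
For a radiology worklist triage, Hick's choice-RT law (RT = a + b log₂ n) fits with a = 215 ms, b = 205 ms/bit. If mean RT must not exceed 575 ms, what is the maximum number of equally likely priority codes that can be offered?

3

Information budget: (575 − 215)/205 = 1.7561 bits, so n ≤ 2^1.7561 = 3.378 → at most 3.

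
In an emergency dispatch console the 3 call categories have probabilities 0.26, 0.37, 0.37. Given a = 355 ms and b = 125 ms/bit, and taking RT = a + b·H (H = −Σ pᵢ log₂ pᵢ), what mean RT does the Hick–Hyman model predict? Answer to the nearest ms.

551 ms

H = 0.26·log₂(1/0.26) + 0.37·log₂(1/0.37) + 0.37·log₂(1/0.37) = 1.5667 bits.
RT = 355 + 125 × 1.5667 = 550.84 ms.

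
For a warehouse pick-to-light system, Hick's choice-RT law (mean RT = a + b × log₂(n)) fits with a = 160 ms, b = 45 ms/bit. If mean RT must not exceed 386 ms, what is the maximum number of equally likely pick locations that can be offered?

32

45·log₂ n ≤ 386 − 160 = 226, giving log₂ n ≤ 5.0222 and n ≤ 32.497. The largest whole number is 32.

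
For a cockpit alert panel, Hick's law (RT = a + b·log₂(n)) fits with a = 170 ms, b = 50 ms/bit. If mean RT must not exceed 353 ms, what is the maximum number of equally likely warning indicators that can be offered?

50·log₂ n ≤ 353 − 170 = 183, giving log₂ n ≤ 3.6600 and n ≤ 12.641. The largest whole number is 12.

12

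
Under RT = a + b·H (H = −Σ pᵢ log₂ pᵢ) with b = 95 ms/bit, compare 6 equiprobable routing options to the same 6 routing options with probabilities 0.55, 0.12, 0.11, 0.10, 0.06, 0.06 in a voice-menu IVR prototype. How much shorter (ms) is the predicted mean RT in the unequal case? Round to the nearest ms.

55 ms

Equiprobable entropy H₀ = log₂ 6 = 2.5850 bits.
Skewed entropy H = −Σ pᵢ log₂ pᵢ = 2.0110 bits.
ΔRT = b·(H₀ − H) = 95 × 0.5740 = 54.53 ms.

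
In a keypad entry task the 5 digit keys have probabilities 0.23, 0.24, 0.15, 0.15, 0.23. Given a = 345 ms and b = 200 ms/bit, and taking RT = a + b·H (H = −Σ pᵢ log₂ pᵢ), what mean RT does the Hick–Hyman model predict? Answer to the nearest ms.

H = 0.23·log₂(1/0.23) + 0.24·log₂(1/0.24) + 0.15·log₂(1/0.15) + 0.15·log₂(1/0.15) + 0.23·log₂(1/0.23) = 2.2906 bits.
RT = 345 + 200 × 2.2906 = 803.11 ms.

803 ms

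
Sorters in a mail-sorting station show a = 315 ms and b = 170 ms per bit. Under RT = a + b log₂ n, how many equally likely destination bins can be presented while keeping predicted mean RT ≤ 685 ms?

4

Set 315 + 170·log₂ n ≤ 685 → log₂ n ≤ (685 − 315)/170 = 2.1765.
So n ≤ 2^2.1765 = 4.520; the largest integer n is 4.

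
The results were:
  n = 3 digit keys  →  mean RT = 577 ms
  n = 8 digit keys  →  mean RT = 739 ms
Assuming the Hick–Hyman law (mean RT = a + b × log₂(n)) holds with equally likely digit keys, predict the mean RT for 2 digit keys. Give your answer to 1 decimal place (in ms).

510.0 ms

RT is linear in log₂ n, so two points fix the line:
  b = (739 − 577) / (log₂ 8 − log₂ 3) = 162 / (3 − 1.5850) = 114.485 ms/bit
  a = 577 − 114.485 × 1.5850 = 395.546 ms
Then RT(2) = 395.546 + 114.485 × log₂ 2 = 395.546 + 114.485 × 1 ≈ 510.031 ms.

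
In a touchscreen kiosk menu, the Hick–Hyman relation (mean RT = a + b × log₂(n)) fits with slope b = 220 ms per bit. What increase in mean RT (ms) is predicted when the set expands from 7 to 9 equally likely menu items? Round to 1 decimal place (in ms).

79.8 ms

Only the slope matters, since a is common to both: ΔRT = b·log₂(n₂/n₁).
log₂(9) − log₂(7) = 3.1699 − 2.8074 = 0.3626.
ΔRT = 220 × 0.3626 = 79.765 ms.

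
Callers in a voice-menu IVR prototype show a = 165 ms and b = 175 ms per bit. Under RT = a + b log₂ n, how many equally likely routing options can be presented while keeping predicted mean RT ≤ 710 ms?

8

175·log₂ n ≤ 710 − 165 = 545, giving log₂ n ≤ 3.1143 and n ≤ 8.660. The largest whole number is 8.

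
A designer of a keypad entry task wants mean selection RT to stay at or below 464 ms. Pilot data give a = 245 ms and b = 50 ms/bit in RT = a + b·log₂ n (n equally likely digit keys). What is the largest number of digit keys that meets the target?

20

Set 245 + 50·log₂ n ≤ 464 → log₂ n ≤ (464 − 245)/50 = 4.3800.
So n ≤ 2^4.3800 = 20.821; the largest integer n is 20.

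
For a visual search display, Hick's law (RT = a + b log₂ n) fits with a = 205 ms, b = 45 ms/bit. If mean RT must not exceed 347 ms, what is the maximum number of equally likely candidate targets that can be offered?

Set 205 + 45·log₂ n ≤ 347 → log₂ n ≤ (347 − 205)/45 = 3.1556.
So n ≤ 2^3.1556 = 8.911; the largest integer n is 8.

8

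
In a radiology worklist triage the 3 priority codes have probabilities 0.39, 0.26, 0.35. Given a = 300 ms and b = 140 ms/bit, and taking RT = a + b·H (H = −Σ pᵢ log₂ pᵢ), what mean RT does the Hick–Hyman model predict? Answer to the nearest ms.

Entropy contributions −pᵢ log₂ pᵢ: 0.5298, 0.5053, 0.5301; sum H = 1.5652 bits.
RT = a + bH = 300 + 140·1.5652 = 519.13 ms.

519 ms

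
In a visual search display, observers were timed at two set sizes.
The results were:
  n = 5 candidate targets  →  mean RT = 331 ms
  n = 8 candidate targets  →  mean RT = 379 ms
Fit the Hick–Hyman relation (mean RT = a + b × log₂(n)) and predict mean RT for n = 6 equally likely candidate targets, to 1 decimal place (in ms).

349.6 ms

RT is linear in log₂ n, so two points fix the line:
  b = (379 − 331) / (log₂ 8 − log₂ 5) = 48 / (3 − 2.3219) = 70.789 ms/bit
  a = 331 − 70.789 × 2.3219 = 166.633 ms
Then RT(6) = 166.633 + 70.789 × log₂ 6 = 166.633 + 70.789 × 2.5850 ≈ 349.620 ms.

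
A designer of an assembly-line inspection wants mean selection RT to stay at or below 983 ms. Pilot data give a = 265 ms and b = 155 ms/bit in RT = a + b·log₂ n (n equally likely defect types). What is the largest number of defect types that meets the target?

Information budget: (983 − 265)/155 = 4.6323 bits, so n ≤ 2^4.6323 = 24.800 → at most 24.

24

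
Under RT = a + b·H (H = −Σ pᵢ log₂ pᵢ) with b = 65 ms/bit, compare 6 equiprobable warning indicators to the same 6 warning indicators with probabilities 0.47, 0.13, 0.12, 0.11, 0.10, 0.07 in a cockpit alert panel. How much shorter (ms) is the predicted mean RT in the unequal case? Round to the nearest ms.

24 ms

The RT saving is b·ΔH. Equiprobable H₀ = log₂(6) = 2.5850 bits; with the given probabilities H = 2.2127 bits.
b·(H₀ − H) = 65 × (2.5850 − 2.2127) = 24.20 ms.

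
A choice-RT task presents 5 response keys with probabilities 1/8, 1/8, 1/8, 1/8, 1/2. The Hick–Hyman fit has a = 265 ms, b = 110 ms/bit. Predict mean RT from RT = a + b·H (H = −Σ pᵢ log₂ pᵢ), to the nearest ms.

H = −Σ pᵢ log₂ pᵢ = 0.125·3 + 0.125·3 + 0.125·3 + 0.125·3 + 0.5·1 = 2.000 bits.
RT = 265 + 110 × 2.000 = 485.00 ms.

485 ms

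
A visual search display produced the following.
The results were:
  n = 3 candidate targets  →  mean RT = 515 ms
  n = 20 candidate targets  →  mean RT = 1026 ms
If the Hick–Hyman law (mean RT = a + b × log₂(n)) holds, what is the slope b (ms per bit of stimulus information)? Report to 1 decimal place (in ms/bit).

186.7 ms/bit

Slope: b = (1026 − 515) / (log₂ 20 − log₂ 3) = 511/2.7370 = 186.703 ms/bit.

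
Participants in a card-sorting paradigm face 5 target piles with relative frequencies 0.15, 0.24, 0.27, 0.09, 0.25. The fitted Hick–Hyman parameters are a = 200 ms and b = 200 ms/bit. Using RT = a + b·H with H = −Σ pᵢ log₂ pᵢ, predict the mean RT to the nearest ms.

645 ms

H = 0.15·log₂(1/0.15) + 0.24·log₂(1/0.24) + 0.27·log₂(1/0.27) + 0.09·log₂(1/0.09) + 0.25·log₂(1/0.25) = 2.2274 bits.
RT = 200 + 200 × 2.2274 = 645.47 ms.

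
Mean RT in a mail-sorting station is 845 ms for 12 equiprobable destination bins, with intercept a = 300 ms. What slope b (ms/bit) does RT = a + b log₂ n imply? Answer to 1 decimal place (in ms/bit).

b = (845 − 300) / log₂(12) = 545 / 3.5850 = 152.024 ms/bit.

152.0 ms/bit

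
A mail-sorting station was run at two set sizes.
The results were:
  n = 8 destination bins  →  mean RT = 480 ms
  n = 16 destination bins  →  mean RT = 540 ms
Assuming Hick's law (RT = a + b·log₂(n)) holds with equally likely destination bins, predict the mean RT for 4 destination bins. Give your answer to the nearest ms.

420 ms

Solve the two-equation system in a and b:
  b = (540 − 480) / (log₂ 16 − log₂ 8) = 60 / (4 − 3) = 60 ms/bit
  a = 480 − 60 × 3 = 300 ms
Then RT(4) = 300 + 60 × log₂ 4 = 300 + 60 × 2 ≈ 420.000 ms.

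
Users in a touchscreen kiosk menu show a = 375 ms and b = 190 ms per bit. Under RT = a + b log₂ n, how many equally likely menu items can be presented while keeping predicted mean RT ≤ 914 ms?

7

190·log₂ n ≤ 914 − 375 = 539, giving log₂ n ≤ 2.8368 and n ≤ 7.145. The largest whole number is 7.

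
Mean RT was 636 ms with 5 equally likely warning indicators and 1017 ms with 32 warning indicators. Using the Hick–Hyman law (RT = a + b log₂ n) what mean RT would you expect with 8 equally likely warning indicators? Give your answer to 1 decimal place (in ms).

732.5 ms

With log₂ n on the abscissa the relation is linear; from the two conditions:
  b = (1017 − 636) / (log₂ 32 − log₂ 5) = 381 / (5 − 2.3219) = 142.267 ms/bit
  a = 636 − 142.267 × 2.3219 = 305.667 ms
Then RT(8) = 305.667 + 142.267 × log₂ 8 = 305.667 + 142.267 × 3 ≈ 732.467 ms.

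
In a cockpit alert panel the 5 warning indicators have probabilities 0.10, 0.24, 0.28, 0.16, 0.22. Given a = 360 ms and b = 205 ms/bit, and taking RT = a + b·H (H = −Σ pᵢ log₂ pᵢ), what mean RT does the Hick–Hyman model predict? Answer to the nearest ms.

Entropy contributions −pᵢ log₂ pᵢ: 0.3322, 0.4941, 0.5142, 0.4230, 0.4806; sum H = 2.2441 bits.
RT = a + bH = 360 + 205·2.2441 = 820.05 ms.

820 ms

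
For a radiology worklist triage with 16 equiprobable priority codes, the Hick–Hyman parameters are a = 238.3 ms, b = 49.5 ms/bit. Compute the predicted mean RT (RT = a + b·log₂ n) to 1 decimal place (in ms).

436.3 ms

log₂(16) = 4 bits, so RT = 238.3 + 49.5 × 4 ≈ 436.300 ms.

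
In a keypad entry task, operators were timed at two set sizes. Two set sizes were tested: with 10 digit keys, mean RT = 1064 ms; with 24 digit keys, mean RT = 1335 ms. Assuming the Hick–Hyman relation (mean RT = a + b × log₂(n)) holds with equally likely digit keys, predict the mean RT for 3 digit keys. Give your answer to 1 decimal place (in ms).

With log₂ n on the abscissa the relation is linear; from the two conditions:
  b = (1335 − 1064) / (log₂ 24 − log₂ 10) = 271 / (4.5850 − 3.3219) = 214.563 ms/bit
  a = 1064 − 214.563 × 3.3219 = 351.238 ms
Then RT(3) = 351.238 + 214.563 × log₂ 3 = 351.238 + 214.563 × 1.5850 ≈ 691.312 ms.

691.3 ms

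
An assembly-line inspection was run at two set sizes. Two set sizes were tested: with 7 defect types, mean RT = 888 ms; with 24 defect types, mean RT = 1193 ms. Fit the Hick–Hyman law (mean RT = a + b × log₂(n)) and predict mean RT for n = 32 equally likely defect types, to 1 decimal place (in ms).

RT is linear in log₂ n, so two points fix the line:
  b = (1193 − 888) / (log₂ 24 − log₂ 7) = 305 / (4.5850 − 2.8074) = 171.579 ms/bit
  a = 888 − 171.579 × 2.8074 = 406.317 ms
Then RT(32) = 406.317 + 171.579 × log₂ 32 = 406.317 + 171.579 × 5 ≈ 1264.212 ms.

1264.2 ms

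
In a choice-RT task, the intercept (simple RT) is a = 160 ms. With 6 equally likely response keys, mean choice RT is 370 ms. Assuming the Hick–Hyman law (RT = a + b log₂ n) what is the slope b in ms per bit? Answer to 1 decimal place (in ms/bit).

b = (370 − 160) / log₂(6) = 210 / 2.5850 = 81.239 ms/bit.

81.2 ms/bit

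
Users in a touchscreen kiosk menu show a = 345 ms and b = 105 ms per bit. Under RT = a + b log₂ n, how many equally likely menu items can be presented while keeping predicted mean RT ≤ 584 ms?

4

Set 345 + 105·log₂ n ≤ 584 → log₂ n ≤ (584 − 345)/105 = 2.2762.
So n ≤ 2^2.2762 = 4.844; the largest integer n is 4.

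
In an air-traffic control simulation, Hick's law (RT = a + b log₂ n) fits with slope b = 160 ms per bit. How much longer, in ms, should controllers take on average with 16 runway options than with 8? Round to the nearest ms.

Only the slope matters, since a is common to both: ΔRT = b·log₂(n₂/n₁).
log₂(16) − log₂(8) = log₂(16/8) = log₂(2) = 1.
ΔRT = 160 × 1.0000 = 160.000 ms.

160 ms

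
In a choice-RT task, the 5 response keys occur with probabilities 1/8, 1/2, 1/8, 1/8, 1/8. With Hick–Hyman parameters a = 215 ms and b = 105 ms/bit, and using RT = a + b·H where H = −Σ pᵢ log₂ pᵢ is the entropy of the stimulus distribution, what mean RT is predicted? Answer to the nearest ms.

Each term −pᵢ log₂ pᵢ: 0.125·3 + 0.5·1 + 0.125·3 + 0.125·3 + 0.125·3; summed, H = 2.000 bits.
Mean RT = a + bH = 215 + 105·2.000 = 425.00 ms.

425 ms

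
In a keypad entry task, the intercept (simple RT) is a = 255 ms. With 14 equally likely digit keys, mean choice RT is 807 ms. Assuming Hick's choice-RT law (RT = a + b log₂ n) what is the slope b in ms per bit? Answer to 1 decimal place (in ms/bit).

14 alternatives carry log₂ 14 = 3.8074 bits; the choice cost is 807 − 255 = 552 ms, so b = 552/3.8074 = 144.983 ms/bit.

145.0 ms/bit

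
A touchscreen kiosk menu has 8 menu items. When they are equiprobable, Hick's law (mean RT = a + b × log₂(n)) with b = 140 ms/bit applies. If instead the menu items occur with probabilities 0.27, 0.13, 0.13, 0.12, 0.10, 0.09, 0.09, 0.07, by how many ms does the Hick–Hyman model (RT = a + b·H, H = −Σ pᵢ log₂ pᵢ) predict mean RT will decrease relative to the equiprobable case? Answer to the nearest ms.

18 ms

Equiprobable entropy H₀ = log₂ 8 = 3.0000 bits.
Skewed entropy H = −Σ pᵢ log₂ pᵢ = 2.8684 bits.
ΔRT = b·(H₀ − H) = 140 × 0.1316 = 18.42 ms.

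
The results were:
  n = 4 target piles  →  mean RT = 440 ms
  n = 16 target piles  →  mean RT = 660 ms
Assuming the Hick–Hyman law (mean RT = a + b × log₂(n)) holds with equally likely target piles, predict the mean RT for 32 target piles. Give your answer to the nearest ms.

RT is linear in log₂ n, so two points fix the line:
  b = (660 − 440) / (log₂ 16 − log₂ 4) = 220 / (4 − 2) = 110 ms/bit
  a = 440 − 110 × 2 = 220 ms
Then RT(32) = 220 + 110 × log₂ 32 = 220 + 110 × 5 ≈ 770.000 ms.

770 ms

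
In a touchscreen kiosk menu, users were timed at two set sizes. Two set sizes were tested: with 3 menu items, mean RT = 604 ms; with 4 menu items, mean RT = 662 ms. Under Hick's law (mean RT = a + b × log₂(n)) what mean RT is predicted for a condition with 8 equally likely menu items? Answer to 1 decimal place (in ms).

Fit slope and intercept:
  b = (662 − 604) / (log₂ 4 − log₂ 3) = 58 / (2 − 1.5850) = 139.746 ms/bit
  a = 604 − 139.746 × 1.5850 = 382.507 ms
Then RT(8) = 382.507 + 139.746 × log₂ 8 = 382.507 + 139.746 × 3 ≈ 801.746 ms.

801.7 ms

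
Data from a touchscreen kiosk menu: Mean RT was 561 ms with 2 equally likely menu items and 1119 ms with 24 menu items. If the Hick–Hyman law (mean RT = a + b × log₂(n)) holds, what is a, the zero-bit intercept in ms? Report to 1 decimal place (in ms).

405.3 ms

The slope on a log₂ axis is (1119 − 561) / (4.5850 − 1) = 155.650 ms/bit.
a = RT₁ − b·log₂ n₁ = 561 − 155.650 × 1 = 405.350 ms.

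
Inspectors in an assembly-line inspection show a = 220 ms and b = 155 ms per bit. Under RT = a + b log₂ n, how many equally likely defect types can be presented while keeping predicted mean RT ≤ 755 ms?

10

155·log₂ n ≤ 755 − 220 = 535, giving log₂ n ≤ 3.4516 and n ≤ 10.941. The largest whole number is 10.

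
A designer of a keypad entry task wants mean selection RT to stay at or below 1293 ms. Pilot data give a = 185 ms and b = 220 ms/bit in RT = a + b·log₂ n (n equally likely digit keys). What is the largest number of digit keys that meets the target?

Set 185 + 220·log₂ n ≤ 1293 → log₂ n ≤ (1293 − 185)/220 = 5.0364.
So n ≤ 2^5.0364 = 32.817; the largest integer n is 32.

32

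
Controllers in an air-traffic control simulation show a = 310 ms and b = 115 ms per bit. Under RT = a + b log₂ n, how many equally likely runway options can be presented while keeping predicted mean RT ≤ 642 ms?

7

Set 310 + 115·log₂ n ≤ 642 → log₂ n ≤ (642 − 310)/115 = 2.8870.
So n ≤ 2^2.8870 = 7.397; the largest integer n is 7.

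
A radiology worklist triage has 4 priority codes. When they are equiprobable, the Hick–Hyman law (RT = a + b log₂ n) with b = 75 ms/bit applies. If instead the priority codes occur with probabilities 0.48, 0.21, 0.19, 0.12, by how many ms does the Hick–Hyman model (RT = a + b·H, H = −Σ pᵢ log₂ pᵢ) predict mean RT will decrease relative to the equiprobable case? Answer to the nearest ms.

15 ms

Equiprobable entropy H₀ = log₂ 4 = 2.0000 bits.
Skewed entropy H = −Σ pᵢ log₂ pᵢ = 1.8034 bits.
ΔRT = b·(H₀ − H) = 75 × 0.1966 = 14.75 ms.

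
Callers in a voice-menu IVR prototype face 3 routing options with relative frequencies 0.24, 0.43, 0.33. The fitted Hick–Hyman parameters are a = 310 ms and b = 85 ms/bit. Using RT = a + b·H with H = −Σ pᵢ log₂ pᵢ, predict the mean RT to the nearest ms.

441 ms

H = 0.24·log₂(1/0.24) + 0.43·log₂(1/0.43) + 0.33·log₂(1/0.33) = 1.5455 bits.
RT = 310 + 85 × 1.5455 = 441.37 ms.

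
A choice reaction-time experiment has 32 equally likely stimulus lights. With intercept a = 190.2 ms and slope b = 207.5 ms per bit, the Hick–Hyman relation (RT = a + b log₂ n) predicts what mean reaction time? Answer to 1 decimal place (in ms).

log₂(32) = 5 bits, so RT = 190.2 + 207.5 × 5 ≈ 1227.700 ms.

1227.7 ms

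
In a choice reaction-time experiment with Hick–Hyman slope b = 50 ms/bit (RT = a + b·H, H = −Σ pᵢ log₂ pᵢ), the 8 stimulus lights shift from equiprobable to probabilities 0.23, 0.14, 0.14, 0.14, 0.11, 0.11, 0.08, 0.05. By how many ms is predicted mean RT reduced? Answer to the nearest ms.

The RT saving is b·ΔH. Equiprobable H₀ = log₂(8) = 3.0000 bits; with the given probabilities H = 2.8872 bits.
b·(H₀ − H) = 50 × (3.0000 − 2.8872) = 5.64 ms.

6 ms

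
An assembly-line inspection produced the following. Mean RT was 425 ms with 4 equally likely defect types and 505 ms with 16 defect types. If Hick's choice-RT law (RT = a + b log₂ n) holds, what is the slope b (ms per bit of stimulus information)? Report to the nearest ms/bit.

40 ms/bit

The slope on a log₂ axis is (505 − 425) / (4 − 2) = 40 ms/bit.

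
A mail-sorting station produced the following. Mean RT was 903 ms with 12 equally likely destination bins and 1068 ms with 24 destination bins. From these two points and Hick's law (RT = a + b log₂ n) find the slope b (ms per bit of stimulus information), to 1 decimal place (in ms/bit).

165.0 ms/bit

Slope: b = (1068 − 903) / (log₂ 24 − log₂ 12) = 165/1.0000 = 165.000 ms/bit.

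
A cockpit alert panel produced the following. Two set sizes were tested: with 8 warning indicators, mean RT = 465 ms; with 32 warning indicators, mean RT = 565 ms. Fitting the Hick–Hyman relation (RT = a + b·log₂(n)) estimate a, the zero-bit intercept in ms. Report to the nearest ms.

The slope on a log₂ axis is (565 − 465) / (5 − 3) = 50 ms/bit.
a = RT₁ − b·log₂ n₁ = 465 − 50 × 3 = 315.000 ms.

315 ms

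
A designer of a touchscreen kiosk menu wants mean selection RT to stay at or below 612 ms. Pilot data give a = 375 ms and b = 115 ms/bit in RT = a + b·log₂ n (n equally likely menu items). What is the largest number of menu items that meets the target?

Set 375 + 115·log₂ n ≤ 612 → log₂ n ≤ (612 − 375)/115 = 2.0609.
So n ≤ 2^2.0609 = 4.172; the largest integer n is 4.

4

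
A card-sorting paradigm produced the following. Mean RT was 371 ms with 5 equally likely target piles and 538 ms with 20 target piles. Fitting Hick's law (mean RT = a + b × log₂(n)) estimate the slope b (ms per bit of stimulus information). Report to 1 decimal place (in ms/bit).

83.5 ms/bit

b = (RT₂ − RT₁)/(log₂ n₂ − log₂ n₁) = (538 − 371)/(4.3219 − 2.3219) = 83.500 ms/bit.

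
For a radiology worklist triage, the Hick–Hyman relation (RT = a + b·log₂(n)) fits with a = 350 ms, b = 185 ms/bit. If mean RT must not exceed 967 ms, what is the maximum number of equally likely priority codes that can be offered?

10

Information budget: (967 − 350)/185 = 3.3351 bits, so n ≤ 2^3.3351 = 10.092 → at most 10.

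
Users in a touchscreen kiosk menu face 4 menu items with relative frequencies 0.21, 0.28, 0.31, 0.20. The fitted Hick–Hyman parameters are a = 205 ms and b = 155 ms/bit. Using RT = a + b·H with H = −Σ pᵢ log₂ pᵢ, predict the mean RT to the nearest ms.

H = 0.21·log₂(1/0.21) + 0.28·log₂(1/0.28) + 0.31·log₂(1/0.31) + 0.20·log₂(1/0.20) = 1.9752 bits.
RT = 205 + 155 × 1.9752 = 511.16 ms.

511 ms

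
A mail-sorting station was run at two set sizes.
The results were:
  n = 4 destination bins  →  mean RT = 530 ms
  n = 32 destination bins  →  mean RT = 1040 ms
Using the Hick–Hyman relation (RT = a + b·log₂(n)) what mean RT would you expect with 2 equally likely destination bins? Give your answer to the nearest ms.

360 ms

With log₂ n on the abscissa the relation is linear; from the two conditions:
  b = (1040 − 530) / (log₂ 32 − log₂ 4) = 510 / (5 − 2) = 170 ms/bit
  a = 530 − 170 × 2 = 190 ms
Then RT(2) = 190 + 170 × log₂ 2 = 190 + 170 × 1 ≈ 360.000 ms.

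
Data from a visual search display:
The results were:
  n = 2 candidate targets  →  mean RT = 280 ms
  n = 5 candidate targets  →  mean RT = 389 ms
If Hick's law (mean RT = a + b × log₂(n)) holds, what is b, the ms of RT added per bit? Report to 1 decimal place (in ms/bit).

Slope: b = (389 − 280) / (log₂ 5 − log₂ 2) = 109/1.3219 = 82.455 ms/bit.

82.5 ms/bit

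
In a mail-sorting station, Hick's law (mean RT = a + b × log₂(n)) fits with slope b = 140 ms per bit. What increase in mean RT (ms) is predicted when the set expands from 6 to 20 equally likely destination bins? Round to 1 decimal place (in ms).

243.2 ms

Only the slope matters, since a is common to both: ΔRT = b·log₂(n₂/n₁).
log₂(20) − log₂(6) = 4.3219 − 2.5850 = 1.7370.
ΔRT = 140 × 1.7370 = 243.175 ms.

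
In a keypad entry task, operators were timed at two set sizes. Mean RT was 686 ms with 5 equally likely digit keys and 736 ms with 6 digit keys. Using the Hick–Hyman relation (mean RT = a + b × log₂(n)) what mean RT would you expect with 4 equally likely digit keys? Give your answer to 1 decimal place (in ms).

RT is linear in log₂ n, so two points fix the line:
  b = (736 − 686) / (log₂ 6 − log₂ 5) = 50 / (2.5850 − 2.3219) = 190.089 ms/bit
  a = 686 − 190.089 × 2.3219 = 244.627 ms
Then RT(4) = 244.627 + 190.089 × log₂ 4 = 244.627 + 190.089 × 2 ≈ 624.805 ms.

624.8 ms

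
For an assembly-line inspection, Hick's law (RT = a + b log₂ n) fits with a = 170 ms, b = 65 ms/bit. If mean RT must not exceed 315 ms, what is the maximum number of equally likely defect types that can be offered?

4

65·log₂ n ≤ 315 − 170 = 145, giving log₂ n ≤ 2.2308 and n ≤ 4.694. The largest whole number is 4.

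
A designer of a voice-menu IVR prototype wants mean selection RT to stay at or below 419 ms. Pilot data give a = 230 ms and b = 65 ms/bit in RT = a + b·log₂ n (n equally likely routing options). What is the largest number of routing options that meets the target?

65·log₂ n ≤ 419 − 230 = 189, giving log₂ n ≤ 2.9077 and n ≤ 7.504. The largest whole number is 7.

7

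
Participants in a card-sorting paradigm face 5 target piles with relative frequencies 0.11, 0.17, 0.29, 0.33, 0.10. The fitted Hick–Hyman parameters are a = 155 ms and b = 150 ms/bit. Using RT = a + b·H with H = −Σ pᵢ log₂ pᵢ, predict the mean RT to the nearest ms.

H = 0.11·log₂(1/0.11) + 0.17·log₂(1/0.17) + 0.29·log₂(1/0.29) + 0.33·log₂(1/0.33) + 0.10·log₂(1/0.10) = 2.1628 bits.
RT = 155 + 150 × 2.1628 = 479.42 ms.

479 ms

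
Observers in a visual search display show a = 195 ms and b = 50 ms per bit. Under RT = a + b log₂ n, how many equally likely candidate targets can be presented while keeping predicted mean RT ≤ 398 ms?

16

Information budget: (398 − 195)/50 = 4.0600 bits, so n ≤ 2^4.0600 = 16.679 → at most 16.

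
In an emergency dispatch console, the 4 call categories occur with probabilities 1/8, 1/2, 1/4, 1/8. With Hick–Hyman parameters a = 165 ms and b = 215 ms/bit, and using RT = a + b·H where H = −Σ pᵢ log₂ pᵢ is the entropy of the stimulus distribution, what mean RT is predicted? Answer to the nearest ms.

541 ms

Each term −pᵢ log₂ pᵢ: 0.125·3 + 0.5·1 + 0.25·2 + 0.125·3; summed, H = 1.750 bits.
Mean RT = a + bH = 165 + 215·1.750 = 541.25 ms.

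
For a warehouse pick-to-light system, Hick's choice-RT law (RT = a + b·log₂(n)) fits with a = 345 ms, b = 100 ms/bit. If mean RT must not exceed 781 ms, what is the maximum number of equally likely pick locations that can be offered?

Information budget: (781 − 345)/100 = 4.3600 bits, so n ≤ 2^4.3600 = 20.535 → at most 20.

20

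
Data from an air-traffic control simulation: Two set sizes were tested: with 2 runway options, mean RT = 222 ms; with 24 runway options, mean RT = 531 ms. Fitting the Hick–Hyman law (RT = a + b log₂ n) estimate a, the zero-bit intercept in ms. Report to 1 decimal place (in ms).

Slope: b = (531 − 222) / (log₂ 24 − log₂ 2) = 309/3.5850 = 86.193 ms/bit.
a = RT₁ − b·log₂ n₁ = 222 − 86.193 × 1 = 135.807 ms.

135.8 ms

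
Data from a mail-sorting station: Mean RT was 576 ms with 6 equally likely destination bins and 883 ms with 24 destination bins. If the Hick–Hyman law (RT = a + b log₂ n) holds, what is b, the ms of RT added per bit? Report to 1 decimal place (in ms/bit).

153.5 ms/bit

b = (RT₂ − RT₁)/(log₂ n₂ − log₂ n₁) = (883 − 576)/(4.5850 − 2.5850) = 153.500 ms/bit.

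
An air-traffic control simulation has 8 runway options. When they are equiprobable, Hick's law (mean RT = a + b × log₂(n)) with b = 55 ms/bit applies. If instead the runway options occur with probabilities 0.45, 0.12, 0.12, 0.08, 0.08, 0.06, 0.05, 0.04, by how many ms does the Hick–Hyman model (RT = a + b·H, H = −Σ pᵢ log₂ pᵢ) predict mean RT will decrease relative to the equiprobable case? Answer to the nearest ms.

Equiprobable entropy H₀ = log₂ 8 = 3.0000 bits.
Skewed entropy H = −Σ pᵢ log₂ pᵢ = 2.4809 bits.
ΔRT = b·(H₀ − H) = 55 × 0.5191 = 28.55 ms.

29 ms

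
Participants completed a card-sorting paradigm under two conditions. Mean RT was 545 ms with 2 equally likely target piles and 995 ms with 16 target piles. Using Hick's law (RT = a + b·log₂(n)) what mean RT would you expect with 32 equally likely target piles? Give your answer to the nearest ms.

Solve the two-equation system in a and b:
  b = (995 − 545) / (log₂ 16 − log₂ 2) = 450 / (4 − 1) = 150 ms/bit
  a = 545 − 150 × 1 = 395 ms
Then RT(32) = 395 + 150 × log₂ 32 = 395 + 150 × 5 ≈ 1145.000 ms.

1145 ms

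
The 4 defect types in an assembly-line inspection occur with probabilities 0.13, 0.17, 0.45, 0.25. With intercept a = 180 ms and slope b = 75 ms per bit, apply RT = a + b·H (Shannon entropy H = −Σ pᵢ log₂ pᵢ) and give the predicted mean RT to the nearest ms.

Entropy contributions −pᵢ log₂ pᵢ: 0.3826, 0.4346, 0.5184, 0.5000; sum H = 1.8356 bits.
RT = a + bH = 180 + 75·1.8356 = 317.67 ms.

318 ms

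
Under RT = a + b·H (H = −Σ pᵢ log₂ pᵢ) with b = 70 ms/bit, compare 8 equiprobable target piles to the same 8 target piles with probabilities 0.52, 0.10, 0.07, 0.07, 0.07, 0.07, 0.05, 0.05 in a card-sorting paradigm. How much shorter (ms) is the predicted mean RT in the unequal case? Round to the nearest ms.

47 ms

Equiprobable entropy H₀ = log₂ 8 = 3.0000 bits.
Skewed entropy H = −Σ pᵢ log₂ pᵢ = 2.3292 bits.
ΔRT = b·(H₀ − H) = 70 × 0.6708 = 46.96 ms.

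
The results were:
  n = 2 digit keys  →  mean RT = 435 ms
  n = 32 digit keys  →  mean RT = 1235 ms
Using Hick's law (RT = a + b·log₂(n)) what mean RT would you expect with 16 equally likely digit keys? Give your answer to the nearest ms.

Solve the two-equation system in a and b:
  b = (1235 − 435) / (log₂ 32 − log₂ 2) = 800 / (5 − 1) = 200 ms/bit
  a = 435 − 200 × 1 = 235 ms
Then RT(16) = 235 + 200 × log₂ 16 = 235 + 200 × 4 ≈ 1035.000 ms.

1035 ms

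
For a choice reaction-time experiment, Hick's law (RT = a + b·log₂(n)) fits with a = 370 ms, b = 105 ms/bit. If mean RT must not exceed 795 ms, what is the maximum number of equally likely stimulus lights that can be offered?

16

Information budget: (795 − 370)/105 = 4.0476 bits, so n ≤ 2^4.0476 = 16.537 → at most 16.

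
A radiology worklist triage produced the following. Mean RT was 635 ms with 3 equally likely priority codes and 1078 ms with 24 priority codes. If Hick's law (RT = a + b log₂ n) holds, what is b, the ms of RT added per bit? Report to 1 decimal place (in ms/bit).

147.7 ms/bit

b = (RT₂ − RT₁)/(log₂ n₂ − log₂ n₁) = (1078 − 635)/(4.5850 − 1.5850) = 147.667 ms/bit.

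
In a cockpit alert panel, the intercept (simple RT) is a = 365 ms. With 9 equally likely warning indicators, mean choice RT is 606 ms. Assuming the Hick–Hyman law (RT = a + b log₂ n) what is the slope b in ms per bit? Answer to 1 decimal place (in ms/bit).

76.0 ms/bit

log₂(9) = 3.1699 bits.
b = (RT − a)/log₂ n = (606 − 365) / 3.1699 = 76.027 ms/bit.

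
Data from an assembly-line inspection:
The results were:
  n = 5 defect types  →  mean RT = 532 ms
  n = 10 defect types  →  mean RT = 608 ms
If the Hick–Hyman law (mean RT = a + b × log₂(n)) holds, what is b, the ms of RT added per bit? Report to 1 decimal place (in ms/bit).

76.0 ms/bit

The slope on a log₂ axis is (608 − 532) / (3.3219 − 2.3219) = 76.000 ms/bit.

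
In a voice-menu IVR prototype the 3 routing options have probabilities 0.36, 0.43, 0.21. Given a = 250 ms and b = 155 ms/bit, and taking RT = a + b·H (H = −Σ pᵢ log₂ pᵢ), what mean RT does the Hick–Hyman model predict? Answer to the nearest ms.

487 ms

Entropy contributions −pᵢ log₂ pᵢ: 0.5306, 0.5236, 0.4728; sum H = 1.5270 bits.
RT = a + bH = 250 + 155·1.5270 = 486.69 ms.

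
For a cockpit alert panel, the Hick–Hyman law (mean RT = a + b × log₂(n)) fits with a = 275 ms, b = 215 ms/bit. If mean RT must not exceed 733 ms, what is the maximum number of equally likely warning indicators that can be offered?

4

Set 275 + 215·log₂ n ≤ 733 → log₂ n ≤ (733 − 275)/215 = 2.1302.
So n ≤ 2^2.1302 = 4.378; the largest integer n is 4.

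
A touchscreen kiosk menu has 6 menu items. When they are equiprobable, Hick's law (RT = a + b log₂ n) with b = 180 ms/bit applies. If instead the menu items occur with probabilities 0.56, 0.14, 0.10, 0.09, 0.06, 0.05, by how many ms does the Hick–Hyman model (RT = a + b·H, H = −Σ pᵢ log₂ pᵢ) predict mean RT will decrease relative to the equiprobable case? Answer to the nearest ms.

The RT saving is b·ΔH. Equiprobable H₀ = log₂(6) = 2.5850 bits; with the given probabilities H = 1.9700 bits.
b·(H₀ − H) = 180 × (2.5850 − 1.9700) = 110.69 ms.

111 ms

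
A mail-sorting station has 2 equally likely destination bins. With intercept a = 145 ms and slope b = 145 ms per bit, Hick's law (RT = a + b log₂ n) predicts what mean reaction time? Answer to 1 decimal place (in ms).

log₂(2) = 1 bits, so RT = 145 + 145 × 1 ≈ 290.000 ms.

290.0 ms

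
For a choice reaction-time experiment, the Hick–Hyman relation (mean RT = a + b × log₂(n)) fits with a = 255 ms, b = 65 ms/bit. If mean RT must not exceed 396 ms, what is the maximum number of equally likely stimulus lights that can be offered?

4

Set 255 + 65·log₂ n ≤ 396 → log₂ n ≤ (396 − 255)/65 = 2.1692.
So n ≤ 2^2.1692 = 4.498; the largest integer n is 4.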